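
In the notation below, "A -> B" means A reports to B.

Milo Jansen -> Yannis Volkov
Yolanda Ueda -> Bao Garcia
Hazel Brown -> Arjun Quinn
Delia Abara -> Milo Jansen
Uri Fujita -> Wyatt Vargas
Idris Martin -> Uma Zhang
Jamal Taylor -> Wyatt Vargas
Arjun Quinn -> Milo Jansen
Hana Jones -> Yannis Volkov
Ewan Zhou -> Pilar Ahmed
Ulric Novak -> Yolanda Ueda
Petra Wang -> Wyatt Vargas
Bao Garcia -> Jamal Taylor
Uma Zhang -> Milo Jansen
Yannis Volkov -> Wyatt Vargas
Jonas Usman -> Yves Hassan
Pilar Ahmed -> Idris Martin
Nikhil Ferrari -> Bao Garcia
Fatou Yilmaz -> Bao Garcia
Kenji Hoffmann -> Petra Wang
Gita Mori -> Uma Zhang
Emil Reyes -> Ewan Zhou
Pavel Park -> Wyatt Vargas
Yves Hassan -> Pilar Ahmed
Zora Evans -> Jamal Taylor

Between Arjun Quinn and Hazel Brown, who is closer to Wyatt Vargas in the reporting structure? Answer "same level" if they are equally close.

Arjun Quinn is 3 levels below Wyatt Vargas; Hazel Brown is 4. Arjun Quinn is higher.

Arjun Quinn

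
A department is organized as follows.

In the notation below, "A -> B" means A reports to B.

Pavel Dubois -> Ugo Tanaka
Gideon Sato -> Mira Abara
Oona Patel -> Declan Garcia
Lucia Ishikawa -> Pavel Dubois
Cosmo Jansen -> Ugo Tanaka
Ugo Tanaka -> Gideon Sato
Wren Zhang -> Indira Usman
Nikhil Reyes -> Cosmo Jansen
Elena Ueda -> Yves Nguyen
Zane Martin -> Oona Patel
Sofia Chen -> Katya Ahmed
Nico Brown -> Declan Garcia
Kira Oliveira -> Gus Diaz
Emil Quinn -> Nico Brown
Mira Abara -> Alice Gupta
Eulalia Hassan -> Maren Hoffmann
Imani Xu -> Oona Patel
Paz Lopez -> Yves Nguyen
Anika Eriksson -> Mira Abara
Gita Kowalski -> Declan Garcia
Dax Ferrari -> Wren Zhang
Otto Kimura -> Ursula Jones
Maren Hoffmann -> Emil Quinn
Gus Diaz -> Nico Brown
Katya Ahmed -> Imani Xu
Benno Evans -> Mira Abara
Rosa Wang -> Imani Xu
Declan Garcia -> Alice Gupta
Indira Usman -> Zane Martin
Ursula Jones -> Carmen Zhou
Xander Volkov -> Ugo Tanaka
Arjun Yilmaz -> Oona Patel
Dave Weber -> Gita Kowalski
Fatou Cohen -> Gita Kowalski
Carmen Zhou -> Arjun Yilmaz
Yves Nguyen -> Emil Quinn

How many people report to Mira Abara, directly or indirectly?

Mira Abara directly manages Gideon Sato, Benno Evans, Anika Eriksson. Under Gideon Sato: Ugo Tanaka, Xander Volkov, Pavel Dubois, Lucia Ishikawa, Cosmo Jansen, Nikhil Reyes (6). Benno Evans has no reports. Anika Eriksson has no reports. So Mira Abara's organization is 3 direct reports plus everyone under them: 7 + 1 + 1 = 9.

9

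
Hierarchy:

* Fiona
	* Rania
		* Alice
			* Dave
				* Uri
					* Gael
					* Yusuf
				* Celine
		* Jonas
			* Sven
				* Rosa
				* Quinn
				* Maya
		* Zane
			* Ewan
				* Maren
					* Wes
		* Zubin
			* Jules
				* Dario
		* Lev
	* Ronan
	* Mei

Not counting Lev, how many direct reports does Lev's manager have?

4

Lev reports to Rania. Rania's other direct reports are Alice, Jonas, Zane, Zubin — 4 peers.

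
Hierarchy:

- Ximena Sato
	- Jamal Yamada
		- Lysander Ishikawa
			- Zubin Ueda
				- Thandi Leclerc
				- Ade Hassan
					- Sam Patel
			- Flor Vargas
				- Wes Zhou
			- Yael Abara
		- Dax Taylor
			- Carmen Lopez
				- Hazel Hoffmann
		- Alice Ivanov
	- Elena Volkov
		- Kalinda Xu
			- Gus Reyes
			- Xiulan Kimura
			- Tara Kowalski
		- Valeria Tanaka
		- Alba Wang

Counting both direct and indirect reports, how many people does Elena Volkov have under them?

Elena Volkov directly manages Kalinda Xu, Valeria Tanaka, Alba Wang. Under Kalinda Xu: Tara Kowalski, Xiulan Kimura, Gus Reyes (3). Valeria Tanaka has no reports. Alba Wang has no reports. So Elena Volkov's organization is 3 direct reports plus everyone under them: 4 + 1 + 1 = 6.

6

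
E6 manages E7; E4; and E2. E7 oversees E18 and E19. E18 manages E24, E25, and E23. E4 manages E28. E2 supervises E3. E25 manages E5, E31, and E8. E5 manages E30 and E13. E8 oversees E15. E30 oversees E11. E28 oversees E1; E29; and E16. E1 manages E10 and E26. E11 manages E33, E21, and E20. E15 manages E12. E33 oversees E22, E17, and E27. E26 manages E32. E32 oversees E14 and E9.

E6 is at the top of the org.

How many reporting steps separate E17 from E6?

8

Chain from E17 up to E6: E17 → E33 → E11 → E30 → E5 → E25 → E18 → E7 → E6. That is 8 steps up, so E17 is 8 levels below E6.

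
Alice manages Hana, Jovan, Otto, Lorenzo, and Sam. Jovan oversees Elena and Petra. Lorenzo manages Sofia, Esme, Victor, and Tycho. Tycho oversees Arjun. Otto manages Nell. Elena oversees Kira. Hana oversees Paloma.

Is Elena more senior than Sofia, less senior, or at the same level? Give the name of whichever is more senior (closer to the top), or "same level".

same level

Both Elena and Sofia are 2 levels below Alice.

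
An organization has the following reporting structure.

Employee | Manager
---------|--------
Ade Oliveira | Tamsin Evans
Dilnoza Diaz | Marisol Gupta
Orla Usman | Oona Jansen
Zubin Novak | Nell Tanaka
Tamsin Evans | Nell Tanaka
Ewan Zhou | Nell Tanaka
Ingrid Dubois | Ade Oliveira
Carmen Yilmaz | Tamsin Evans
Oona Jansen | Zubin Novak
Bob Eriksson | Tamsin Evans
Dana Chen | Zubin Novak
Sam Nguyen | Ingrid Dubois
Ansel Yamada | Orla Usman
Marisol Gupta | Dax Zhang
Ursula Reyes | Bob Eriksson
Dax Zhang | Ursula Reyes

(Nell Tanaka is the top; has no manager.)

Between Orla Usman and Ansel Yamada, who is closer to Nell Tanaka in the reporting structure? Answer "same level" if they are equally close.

Orla Usman is 3 levels below Nell Tanaka; Ansel Yamada is 4. Orla Usman is higher.

Orla Usman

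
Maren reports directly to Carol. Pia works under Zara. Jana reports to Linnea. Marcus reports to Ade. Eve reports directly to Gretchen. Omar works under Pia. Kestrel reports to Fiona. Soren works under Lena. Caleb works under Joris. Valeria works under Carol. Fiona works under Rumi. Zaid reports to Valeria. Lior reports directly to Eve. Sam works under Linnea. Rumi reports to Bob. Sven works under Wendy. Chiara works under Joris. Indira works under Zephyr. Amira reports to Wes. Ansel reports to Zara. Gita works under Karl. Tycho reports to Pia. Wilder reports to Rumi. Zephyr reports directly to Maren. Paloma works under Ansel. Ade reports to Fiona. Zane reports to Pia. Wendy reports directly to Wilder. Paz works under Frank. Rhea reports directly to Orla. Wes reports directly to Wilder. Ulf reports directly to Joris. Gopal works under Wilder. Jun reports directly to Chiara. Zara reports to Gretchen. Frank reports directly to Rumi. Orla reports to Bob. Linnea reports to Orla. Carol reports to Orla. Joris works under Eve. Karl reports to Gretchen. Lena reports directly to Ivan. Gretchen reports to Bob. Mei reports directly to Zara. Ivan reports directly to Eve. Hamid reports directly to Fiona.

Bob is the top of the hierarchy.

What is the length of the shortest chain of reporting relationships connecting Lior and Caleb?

3

Lior is 1 level below Eve, and Caleb is 2 levels below Eve (their lowest common manager). The shortest path runs up from Lior to Eve and back down to Caleb: 1 + 2 = 3 links.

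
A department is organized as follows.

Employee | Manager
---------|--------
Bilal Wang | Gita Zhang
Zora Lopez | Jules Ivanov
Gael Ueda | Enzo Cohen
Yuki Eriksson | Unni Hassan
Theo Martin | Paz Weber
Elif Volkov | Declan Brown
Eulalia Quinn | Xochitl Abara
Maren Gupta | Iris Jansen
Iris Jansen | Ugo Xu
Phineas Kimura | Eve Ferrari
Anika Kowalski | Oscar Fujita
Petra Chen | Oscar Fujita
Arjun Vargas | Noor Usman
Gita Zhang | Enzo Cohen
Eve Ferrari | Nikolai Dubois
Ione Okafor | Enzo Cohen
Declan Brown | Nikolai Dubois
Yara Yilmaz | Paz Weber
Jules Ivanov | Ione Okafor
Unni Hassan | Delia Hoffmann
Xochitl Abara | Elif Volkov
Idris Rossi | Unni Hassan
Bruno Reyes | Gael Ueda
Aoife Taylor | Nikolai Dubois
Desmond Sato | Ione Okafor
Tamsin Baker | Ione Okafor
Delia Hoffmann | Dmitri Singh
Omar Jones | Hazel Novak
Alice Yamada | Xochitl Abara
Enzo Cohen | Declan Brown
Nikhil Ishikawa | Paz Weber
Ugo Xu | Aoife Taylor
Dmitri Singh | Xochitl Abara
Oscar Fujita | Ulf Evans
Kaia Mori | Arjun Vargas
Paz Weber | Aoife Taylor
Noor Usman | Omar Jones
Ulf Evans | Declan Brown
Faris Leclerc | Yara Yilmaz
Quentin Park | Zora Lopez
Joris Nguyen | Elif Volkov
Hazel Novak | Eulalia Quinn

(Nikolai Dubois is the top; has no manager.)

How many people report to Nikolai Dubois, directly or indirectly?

Nikolai Dubois directly manages Declan Brown, Eve Ferrari, Aoife Taylor. Under Declan Brown: Enzo Cohen, Ione Okafor, Desmond Sato, Tamsin Baker, Jules Ivanov, Zora Lopez, Quentin Park, Gael Ueda, Bruno Reyes, Gita Zhang, Bilal Wang, Ulf Evans, Oscar Fujita, Petra Chen, Anika Kowalski, Elif Volkov, Joris Nguyen, Xochitl Abara, Alice Yamada, Dmitri Singh, Delia Hoffmann, Unni Hassan, Idris Rossi, Yuki Eriksson, Eulalia Quinn, Hazel Novak, Omar Jones, Noor Usman, Arjun Vargas, Kaia Mori (30). Under Eve Ferrari: Phineas Kimura (1). Under Aoife Taylor: Paz Weber, Yara Yilmaz, Faris Leclerc, Theo Martin, Nikhil Ishikawa, Ugo Xu, Iris Jansen, Maren Gupta (8). So Nikolai Dubois's organization is 3 direct reports plus everyone under them: 31 + 2 + 9 = 42.

42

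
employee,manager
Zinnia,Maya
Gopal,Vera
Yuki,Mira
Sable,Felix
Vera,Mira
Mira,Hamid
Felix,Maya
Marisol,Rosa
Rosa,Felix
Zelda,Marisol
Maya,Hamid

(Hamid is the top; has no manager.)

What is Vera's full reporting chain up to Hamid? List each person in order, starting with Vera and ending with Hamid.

Vera -> Mira -> Hamid

Vera reports to Mira. Mira reports to Hamid. Hamid is at the top.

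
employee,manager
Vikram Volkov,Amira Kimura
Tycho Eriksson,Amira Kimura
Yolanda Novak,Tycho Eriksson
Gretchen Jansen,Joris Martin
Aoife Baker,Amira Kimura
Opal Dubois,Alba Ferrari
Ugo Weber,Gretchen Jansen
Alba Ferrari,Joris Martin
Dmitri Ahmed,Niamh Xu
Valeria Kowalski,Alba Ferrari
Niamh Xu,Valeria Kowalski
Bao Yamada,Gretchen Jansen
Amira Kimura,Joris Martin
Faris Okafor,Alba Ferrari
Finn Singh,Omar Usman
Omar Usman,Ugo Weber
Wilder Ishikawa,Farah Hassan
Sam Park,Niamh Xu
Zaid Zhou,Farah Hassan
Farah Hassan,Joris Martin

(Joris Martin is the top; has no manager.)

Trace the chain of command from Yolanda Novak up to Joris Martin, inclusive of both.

Yolanda Novak -> Tycho Eriksson -> Amira Kimura -> Joris Martin

Yolanda Novak reports to Tycho Eriksson. Tycho Eriksson reports to Amira Kimura. Amira Kimura reports to Joris Martin. Joris Martin is at the top.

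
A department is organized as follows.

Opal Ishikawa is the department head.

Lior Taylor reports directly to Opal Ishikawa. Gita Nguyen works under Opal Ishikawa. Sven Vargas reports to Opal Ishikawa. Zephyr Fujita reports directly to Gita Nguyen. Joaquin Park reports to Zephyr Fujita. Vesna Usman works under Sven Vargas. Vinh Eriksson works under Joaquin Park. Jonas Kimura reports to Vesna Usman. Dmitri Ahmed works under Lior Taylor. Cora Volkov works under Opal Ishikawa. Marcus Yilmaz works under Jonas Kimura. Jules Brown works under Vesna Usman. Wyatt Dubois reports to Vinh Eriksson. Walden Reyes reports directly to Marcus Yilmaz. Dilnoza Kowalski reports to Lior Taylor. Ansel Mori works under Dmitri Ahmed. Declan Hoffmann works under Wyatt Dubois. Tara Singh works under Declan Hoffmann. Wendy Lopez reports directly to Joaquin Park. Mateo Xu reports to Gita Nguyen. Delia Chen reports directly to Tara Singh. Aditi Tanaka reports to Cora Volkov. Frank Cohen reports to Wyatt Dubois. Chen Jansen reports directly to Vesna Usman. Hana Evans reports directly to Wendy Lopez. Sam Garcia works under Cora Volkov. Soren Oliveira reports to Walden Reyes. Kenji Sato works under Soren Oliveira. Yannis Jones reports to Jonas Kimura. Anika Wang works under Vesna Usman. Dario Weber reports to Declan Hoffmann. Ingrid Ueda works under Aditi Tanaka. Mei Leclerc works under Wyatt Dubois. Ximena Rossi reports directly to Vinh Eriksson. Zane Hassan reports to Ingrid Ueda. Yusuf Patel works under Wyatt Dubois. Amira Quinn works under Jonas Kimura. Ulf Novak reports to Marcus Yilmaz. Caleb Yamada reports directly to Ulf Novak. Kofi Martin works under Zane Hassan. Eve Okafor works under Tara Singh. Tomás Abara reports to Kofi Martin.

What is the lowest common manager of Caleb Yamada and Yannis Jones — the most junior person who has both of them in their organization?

Caleb Yamada's chain of managers is Ulf Novak, Marcus Yilmaz, Jonas Kimura, Vesna Usman, Sven Vargas, Opal Ishikawa. Yannis Jones's chain of managers is Jonas Kimura, Vesna Usman, Sven Vargas, Opal Ishikawa. The first manager that appears in both chains is Jonas Kimura.

Jonas Kimura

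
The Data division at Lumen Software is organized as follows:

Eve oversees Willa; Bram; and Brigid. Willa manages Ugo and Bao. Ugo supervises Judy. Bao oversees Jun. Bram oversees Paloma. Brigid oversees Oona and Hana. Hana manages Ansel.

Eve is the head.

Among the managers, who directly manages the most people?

Direct-report counts: Eve has 3; Brigid has 2; Hana has 1; Bram has 1; Willa has 2; Bao has 1; Ugo has 1. The largest is 3, held by Eve.

Eve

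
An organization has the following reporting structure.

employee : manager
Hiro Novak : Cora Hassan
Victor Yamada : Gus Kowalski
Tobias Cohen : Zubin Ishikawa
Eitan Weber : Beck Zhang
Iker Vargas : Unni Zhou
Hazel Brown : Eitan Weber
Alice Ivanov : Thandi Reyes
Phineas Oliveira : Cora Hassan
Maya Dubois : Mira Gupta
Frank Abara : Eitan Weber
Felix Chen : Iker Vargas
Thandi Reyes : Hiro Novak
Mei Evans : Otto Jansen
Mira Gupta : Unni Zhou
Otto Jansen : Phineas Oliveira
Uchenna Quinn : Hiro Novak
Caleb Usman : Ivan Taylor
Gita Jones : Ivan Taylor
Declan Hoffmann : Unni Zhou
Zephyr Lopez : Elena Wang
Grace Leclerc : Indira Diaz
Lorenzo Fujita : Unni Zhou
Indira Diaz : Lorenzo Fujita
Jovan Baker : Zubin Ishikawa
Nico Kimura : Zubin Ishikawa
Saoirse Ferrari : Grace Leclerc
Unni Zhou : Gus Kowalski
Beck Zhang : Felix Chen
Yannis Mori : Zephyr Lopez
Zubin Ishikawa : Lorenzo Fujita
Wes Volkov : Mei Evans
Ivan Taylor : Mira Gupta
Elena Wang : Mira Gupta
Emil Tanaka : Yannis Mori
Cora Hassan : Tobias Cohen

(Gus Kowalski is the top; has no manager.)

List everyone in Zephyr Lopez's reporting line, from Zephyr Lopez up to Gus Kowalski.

Zephyr Lopez -> Elena Wang -> Mira Gupta -> Unni Zhou -> Gus Kowalski

Zephyr Lopez reports to Elena Wang. Elena Wang reports to Mira Gupta. Mira Gupta reports to Unni Zhou. Unni Zhou reports to Gus Kowalski. Gus Kowalski is at the top.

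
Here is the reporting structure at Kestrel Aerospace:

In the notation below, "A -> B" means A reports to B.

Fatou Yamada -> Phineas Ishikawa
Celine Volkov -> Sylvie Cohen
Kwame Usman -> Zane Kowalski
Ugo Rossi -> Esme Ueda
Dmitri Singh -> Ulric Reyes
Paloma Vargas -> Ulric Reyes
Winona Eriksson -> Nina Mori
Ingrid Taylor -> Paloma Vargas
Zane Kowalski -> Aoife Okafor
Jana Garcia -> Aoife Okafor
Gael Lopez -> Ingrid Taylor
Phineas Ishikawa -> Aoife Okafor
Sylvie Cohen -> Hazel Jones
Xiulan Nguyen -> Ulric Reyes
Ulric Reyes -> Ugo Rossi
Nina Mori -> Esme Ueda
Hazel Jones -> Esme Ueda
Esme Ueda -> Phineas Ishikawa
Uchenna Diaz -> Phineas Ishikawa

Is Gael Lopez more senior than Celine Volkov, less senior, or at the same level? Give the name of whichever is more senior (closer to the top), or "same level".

Celine Volkov

Gael Lopez is 7 levels below Aoife Okafor; Celine Volkov is 5. Celine Volkov is higher.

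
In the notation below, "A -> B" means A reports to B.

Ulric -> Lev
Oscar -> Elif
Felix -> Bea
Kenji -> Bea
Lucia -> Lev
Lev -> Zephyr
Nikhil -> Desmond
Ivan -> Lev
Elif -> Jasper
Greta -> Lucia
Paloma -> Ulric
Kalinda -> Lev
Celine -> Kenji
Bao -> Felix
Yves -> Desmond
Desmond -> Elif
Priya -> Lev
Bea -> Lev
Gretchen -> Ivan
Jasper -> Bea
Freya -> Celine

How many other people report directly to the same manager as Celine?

0

Celine reports to Kenji, and Kenji has no other direct reports. Celine has 0 peers.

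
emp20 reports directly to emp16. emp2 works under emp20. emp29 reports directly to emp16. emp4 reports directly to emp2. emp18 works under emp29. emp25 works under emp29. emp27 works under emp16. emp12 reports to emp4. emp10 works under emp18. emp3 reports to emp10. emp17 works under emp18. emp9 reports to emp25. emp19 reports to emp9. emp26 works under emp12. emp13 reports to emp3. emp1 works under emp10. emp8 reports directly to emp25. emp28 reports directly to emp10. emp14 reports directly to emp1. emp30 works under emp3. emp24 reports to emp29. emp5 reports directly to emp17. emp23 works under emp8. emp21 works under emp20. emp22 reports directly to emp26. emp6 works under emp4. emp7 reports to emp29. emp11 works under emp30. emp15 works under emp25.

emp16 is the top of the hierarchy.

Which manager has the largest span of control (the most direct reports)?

Direct-report counts: emp16 has 3; emp29 has 4; emp25 has 3; emp8 has 1; emp9 has 1; emp18 has 2; emp17 has 1; emp10 has 3; emp1 has 1; emp3 has 2; emp30 has 1; emp20 has 2; emp2 has 1; emp4 has 2; emp12 has 1; emp26 has 1. The largest is 4, held by emp29.

emp29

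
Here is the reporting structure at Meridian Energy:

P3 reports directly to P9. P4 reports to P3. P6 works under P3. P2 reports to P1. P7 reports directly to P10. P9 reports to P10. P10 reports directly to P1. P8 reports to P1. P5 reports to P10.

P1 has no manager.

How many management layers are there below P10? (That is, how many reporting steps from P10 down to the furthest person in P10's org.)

3

The longest chain under P10 runs P10 → P9 → P3 → P6, which is 3 levels below P10.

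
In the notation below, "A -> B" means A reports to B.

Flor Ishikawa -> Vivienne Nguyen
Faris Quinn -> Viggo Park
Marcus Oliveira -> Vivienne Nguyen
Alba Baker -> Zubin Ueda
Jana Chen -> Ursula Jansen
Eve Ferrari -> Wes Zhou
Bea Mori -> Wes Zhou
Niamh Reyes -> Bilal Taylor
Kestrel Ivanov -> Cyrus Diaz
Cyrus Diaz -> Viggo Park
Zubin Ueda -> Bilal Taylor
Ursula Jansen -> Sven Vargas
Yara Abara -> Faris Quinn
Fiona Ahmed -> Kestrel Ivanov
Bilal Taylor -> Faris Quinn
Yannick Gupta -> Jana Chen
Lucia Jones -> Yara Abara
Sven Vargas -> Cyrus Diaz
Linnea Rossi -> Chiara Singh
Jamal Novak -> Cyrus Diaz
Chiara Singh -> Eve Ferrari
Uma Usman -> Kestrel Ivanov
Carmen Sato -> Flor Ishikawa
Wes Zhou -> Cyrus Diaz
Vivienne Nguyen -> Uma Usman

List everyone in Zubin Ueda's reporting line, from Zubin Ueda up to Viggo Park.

Zubin Ueda -> Bilal Taylor -> Faris Quinn -> Viggo Park

Zubin Ueda reports to Bilal Taylor. Bilal Taylor reports to Faris Quinn. Faris Quinn reports to Viggo Park. Viggo Park is at the top.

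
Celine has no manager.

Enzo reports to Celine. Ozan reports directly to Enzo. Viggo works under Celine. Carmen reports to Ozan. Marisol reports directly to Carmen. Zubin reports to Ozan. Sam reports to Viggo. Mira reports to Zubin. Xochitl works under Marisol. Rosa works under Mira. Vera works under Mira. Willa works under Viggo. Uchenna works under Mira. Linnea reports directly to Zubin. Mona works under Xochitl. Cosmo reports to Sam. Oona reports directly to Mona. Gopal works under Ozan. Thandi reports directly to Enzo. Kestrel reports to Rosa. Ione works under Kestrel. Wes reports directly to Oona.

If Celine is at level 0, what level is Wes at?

8

Chain from Wes up to Celine: Wes → Oona → Mona → Xochitl → Marisol → Carmen → Ozan → Enzo → Celine. That is 8 steps up, so Wes is 8 levels below Celine.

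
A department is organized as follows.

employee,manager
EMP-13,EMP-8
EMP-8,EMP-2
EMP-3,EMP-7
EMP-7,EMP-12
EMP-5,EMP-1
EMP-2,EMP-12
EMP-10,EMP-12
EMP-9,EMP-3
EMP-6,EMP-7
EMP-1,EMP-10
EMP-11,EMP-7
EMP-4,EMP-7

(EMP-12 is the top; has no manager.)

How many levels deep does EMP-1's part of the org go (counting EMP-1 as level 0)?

1

The longest chain under EMP-1 runs EMP-1 → EMP-5, which is 1 level below EMP-1.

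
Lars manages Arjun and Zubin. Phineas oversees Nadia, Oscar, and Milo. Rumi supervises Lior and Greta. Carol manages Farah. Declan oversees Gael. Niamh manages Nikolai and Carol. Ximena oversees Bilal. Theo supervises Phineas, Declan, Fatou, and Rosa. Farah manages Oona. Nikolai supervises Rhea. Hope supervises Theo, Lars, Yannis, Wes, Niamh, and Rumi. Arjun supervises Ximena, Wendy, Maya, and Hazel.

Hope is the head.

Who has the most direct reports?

Direct-report counts: Hope has 6; Rumi has 2; Niamh has 2; Carol has 1; Farah has 1; Nikolai has 1; Lars has 2; Arjun has 4; Ximena has 1; Theo has 4; Declan has 1; Phineas has 3. The largest is 6, held by Hope.

Hope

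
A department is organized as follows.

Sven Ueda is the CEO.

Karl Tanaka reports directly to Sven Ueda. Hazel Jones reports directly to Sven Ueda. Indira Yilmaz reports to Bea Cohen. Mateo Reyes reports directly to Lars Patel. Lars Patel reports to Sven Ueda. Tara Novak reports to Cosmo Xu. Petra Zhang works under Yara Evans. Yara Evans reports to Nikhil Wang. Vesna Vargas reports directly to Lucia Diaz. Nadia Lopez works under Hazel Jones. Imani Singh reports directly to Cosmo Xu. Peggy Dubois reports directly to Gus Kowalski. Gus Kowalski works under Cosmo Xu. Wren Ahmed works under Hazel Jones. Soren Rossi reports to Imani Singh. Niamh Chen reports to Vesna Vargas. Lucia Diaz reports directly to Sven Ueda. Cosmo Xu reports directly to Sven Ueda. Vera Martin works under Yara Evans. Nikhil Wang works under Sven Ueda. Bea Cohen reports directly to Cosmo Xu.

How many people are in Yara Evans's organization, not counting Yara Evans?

Yara Evans directly manages Petra Zhang, Vera Martin. Petra Zhang has no reports. Vera Martin has no reports. So Yara Evans's organization is 2 direct reports plus everyone under them: 1 + 1 = 2.

2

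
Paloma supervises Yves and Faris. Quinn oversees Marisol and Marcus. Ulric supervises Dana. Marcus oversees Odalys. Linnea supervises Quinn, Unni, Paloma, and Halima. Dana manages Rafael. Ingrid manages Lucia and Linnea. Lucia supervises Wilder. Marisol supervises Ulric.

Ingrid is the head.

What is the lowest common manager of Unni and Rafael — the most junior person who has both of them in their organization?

Linnea

Unni's chain of managers is Linnea, Ingrid. Rafael's chain of managers is Dana, Ulric, Marisol, Quinn, Linnea, Ingrid. The first manager that appears in both chains is Linnea.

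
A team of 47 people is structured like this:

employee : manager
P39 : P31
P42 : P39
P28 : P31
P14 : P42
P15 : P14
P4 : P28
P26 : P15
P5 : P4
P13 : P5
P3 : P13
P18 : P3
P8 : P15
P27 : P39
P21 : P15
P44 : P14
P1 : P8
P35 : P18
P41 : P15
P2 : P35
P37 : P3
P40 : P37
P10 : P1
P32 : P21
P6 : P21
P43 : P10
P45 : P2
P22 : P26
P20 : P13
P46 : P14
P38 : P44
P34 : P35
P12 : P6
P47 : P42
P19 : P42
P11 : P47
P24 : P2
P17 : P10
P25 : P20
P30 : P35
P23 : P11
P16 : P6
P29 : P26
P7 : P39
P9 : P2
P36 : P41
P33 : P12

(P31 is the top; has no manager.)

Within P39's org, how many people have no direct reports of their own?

14

The people in P39's organization with no one reporting to them are P7, P27, P19, P23, P46, P38, P36, P16, P33, P32, P17, P43, P29, P22. That is 14.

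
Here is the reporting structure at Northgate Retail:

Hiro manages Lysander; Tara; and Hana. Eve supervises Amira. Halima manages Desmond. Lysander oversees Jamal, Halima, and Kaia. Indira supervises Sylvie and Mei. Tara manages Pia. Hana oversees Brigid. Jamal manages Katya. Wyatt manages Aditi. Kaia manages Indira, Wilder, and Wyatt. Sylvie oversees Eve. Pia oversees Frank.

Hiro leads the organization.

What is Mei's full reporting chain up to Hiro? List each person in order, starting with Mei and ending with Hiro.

Mei -> Indira -> Kaia -> Lysander -> Hiro

Mei reports to Indira. Indira reports to Kaia. Kaia reports to Lysander. Lysander reports to Hiro. Hiro is at the top.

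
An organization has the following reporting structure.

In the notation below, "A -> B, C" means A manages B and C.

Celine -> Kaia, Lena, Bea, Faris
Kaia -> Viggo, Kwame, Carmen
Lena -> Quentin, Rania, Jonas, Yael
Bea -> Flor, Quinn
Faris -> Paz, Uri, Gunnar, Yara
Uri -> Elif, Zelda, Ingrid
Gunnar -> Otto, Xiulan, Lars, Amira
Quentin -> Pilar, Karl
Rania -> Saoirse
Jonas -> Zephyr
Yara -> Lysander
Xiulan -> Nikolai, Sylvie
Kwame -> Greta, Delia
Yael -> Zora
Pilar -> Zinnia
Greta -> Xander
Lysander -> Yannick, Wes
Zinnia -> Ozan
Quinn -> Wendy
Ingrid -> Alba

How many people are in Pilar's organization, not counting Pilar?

Pilar directly manages Zinnia. Under Zinnia: Ozan (1). That's 2 in total.

2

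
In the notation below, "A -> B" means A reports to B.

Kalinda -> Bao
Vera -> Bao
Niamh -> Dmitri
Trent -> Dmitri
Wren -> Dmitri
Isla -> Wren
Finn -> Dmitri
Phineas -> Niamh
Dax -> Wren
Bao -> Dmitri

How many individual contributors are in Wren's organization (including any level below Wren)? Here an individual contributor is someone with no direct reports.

2

The people in Wren's organization with no one reporting to them are Isla, Dax. That is 2.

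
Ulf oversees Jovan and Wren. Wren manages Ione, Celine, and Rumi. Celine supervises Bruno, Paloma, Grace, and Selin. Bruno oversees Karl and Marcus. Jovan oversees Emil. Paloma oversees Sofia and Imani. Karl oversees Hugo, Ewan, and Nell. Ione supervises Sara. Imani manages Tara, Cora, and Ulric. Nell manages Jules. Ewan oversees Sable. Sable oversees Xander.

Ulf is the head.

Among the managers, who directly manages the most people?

Direct-report counts: Ulf has 2; Jovan has 1; Wren has 3; Ione has 1; Celine has 4; Paloma has 2; Imani has 3; Bruno has 2; Karl has 3; Ewan has 1; Sable has 1; Nell has 1. The largest is 4, held by Celine.

Celine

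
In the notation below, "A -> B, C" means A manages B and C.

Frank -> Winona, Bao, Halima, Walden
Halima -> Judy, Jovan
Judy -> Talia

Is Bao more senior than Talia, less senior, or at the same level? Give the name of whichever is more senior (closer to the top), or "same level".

Bao is 1 level below Frank; Talia is 3. Bao is higher.

Bao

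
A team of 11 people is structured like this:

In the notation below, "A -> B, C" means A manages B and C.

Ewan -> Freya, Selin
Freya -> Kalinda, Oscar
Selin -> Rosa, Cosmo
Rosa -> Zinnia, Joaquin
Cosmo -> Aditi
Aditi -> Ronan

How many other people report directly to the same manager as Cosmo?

Cosmo reports to Selin. Selin's other direct reports are Rosa — 1 peer.

1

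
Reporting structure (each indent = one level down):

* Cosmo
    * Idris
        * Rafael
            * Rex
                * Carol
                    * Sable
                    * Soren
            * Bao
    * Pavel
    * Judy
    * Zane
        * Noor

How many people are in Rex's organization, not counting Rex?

Rex directly manages Carol. Under Carol: Soren, Sable (2). That's 3 in total.

3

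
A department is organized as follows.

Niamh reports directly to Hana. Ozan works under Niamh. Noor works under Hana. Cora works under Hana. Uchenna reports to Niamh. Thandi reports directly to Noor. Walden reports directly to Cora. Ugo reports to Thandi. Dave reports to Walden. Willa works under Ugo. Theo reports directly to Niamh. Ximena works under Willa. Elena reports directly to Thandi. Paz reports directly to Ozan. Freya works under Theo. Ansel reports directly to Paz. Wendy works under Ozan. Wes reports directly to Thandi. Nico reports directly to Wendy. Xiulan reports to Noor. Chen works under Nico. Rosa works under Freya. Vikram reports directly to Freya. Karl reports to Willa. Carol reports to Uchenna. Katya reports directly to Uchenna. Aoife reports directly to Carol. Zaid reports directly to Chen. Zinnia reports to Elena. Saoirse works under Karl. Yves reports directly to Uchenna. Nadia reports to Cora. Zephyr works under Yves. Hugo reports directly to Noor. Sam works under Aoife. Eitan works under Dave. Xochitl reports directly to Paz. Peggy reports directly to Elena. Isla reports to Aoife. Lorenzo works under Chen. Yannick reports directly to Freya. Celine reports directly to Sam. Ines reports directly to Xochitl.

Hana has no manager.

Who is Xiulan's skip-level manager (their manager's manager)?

Xiulan reports to Noor, and Noor reports to Hana. So Xiulan's skip-level manager is Hana.

Hana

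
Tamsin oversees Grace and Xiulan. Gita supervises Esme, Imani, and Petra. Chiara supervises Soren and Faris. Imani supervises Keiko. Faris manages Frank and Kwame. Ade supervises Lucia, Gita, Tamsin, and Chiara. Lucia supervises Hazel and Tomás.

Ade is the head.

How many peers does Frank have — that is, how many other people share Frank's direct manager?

1

Frank reports to Faris. Faris's other direct reports are Kwame — 1 peer.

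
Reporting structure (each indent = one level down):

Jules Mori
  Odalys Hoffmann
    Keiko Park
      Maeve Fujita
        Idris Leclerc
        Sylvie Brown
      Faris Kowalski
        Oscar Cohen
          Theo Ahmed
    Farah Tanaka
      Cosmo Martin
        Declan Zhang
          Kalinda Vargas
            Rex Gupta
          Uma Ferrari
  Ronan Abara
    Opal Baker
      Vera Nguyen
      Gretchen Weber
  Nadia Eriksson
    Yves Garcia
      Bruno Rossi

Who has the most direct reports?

Direct-report counts: Jules Mori has 3; Nadia Eriksson has 1; Yves Garcia has 1; Ronan Abara has 1; Opal Baker has 2; Odalys Hoffmann has 2; Farah Tanaka has 1; Cosmo Martin has 1; Declan Zhang has 2; Kalinda Vargas has 1; Keiko Park has 2; Faris Kowalski has 1; Oscar Cohen has 1; Maeve Fujita has 2. The largest is 3, held by Jules Mori.

Jules Mori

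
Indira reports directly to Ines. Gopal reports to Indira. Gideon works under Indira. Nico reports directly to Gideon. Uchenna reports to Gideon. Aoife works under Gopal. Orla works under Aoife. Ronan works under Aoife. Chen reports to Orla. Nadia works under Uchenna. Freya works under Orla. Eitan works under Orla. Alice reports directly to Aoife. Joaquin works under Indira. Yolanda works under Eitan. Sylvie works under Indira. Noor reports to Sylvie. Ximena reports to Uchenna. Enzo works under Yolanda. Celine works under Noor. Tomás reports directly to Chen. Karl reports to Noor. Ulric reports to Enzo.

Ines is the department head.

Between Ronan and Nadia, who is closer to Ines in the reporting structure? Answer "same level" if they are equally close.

same level

Both Ronan and Nadia are 4 levels below Ines.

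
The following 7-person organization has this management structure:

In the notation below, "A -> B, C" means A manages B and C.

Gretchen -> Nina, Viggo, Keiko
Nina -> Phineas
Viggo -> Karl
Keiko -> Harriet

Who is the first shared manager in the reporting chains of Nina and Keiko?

Gretchen

Nina's chain of managers is Gretchen. Keiko's chain of managers is Gretchen. The first manager that appears in both chains is Gretchen.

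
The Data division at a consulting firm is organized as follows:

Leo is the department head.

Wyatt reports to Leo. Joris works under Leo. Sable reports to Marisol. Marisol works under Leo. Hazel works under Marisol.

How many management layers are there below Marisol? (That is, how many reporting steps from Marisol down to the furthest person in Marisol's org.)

1

The longest chain under Marisol runs Marisol → Sable, which is 1 level below Marisol.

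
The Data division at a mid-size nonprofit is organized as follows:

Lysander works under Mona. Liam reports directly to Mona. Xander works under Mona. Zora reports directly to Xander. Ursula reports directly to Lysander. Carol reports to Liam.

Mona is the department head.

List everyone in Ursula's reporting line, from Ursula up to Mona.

Ursula -> Lysander -> Mona

Ursula reports to Lysander. Lysander reports to Mona. Mona is at the top.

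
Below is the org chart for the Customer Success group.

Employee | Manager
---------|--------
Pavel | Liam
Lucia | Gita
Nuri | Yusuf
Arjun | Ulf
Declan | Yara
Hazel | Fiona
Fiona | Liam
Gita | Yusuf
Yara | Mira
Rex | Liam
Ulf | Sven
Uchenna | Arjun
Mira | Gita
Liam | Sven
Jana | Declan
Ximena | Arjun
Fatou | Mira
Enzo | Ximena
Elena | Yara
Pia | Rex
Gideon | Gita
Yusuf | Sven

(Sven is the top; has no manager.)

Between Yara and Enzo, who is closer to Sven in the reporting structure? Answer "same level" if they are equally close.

Both Yara and Enzo are 4 levels below Sven.

same level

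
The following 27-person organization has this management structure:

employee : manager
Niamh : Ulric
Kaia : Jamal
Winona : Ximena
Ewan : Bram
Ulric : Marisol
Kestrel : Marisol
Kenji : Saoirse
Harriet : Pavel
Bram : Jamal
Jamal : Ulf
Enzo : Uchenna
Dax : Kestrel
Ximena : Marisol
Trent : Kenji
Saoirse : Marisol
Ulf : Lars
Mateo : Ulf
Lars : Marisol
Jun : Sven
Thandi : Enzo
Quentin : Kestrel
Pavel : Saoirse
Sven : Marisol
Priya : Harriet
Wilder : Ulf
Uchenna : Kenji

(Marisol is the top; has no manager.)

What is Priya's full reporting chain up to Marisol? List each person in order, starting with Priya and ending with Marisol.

Priya reports to Harriet. Harriet reports to Pavel. Pavel reports to Saoirse. Saoirse reports to Marisol. Marisol is at the top.

Priya -> Harriet -> Pavel -> Saoirse -> Marisol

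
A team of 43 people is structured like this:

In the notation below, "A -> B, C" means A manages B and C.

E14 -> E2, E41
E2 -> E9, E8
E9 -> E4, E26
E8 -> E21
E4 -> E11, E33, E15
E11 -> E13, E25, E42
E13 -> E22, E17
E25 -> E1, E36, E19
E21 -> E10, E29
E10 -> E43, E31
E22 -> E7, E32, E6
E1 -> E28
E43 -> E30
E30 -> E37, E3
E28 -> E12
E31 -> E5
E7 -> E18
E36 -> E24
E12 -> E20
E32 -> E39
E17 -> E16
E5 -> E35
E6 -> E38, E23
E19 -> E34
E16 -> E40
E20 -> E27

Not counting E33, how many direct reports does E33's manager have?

E33 reports to E4. E4's other direct reports are E11, E15 — 2 peers.

2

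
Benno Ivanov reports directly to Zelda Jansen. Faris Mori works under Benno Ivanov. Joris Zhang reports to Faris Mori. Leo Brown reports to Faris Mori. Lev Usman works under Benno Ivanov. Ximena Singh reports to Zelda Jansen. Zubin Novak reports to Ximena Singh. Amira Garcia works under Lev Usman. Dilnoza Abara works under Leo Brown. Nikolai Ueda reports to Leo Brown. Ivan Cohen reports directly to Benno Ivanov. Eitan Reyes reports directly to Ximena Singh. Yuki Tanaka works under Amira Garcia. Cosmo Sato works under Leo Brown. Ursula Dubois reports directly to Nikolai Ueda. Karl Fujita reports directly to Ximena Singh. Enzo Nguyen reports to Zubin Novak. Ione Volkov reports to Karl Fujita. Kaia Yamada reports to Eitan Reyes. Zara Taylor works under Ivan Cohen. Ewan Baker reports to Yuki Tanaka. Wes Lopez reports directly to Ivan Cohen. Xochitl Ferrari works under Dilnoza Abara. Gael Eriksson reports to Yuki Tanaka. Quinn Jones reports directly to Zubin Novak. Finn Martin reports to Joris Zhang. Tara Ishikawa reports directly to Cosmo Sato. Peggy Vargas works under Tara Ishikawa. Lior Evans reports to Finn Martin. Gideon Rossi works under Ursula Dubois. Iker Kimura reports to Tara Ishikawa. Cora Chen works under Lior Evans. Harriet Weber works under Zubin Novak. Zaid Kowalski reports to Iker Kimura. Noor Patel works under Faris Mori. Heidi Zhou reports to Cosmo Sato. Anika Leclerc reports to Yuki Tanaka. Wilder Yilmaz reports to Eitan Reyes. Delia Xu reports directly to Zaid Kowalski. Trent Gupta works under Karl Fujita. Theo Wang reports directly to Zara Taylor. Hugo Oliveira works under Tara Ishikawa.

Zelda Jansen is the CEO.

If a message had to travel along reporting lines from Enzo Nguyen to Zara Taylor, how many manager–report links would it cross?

Enzo Nguyen is 3 levels below Zelda Jansen, and Zara Taylor is 3 levels below Zelda Jansen (their lowest common manager). The shortest path runs up from Enzo Nguyen to Zelda Jansen and back down to Zara Taylor: 3 + 3 = 6 links.

6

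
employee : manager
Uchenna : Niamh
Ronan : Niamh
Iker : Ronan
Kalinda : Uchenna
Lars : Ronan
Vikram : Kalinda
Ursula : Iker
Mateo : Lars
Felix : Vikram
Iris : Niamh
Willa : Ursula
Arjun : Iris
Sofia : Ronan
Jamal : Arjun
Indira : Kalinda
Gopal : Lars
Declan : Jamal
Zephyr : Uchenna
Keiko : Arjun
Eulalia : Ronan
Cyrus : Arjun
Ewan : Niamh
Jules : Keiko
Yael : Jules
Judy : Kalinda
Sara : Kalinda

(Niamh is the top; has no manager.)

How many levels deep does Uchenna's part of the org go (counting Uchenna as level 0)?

The longest chain under Uchenna runs Uchenna → Kalinda → Vikram → Felix, which is 3 levels below Uchenna.

3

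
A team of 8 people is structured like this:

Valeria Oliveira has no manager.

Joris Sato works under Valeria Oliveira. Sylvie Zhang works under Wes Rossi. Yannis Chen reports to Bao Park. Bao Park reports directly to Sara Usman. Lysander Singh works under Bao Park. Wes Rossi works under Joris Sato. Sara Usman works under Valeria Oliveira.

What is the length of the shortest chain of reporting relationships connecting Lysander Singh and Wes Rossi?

Lysander Singh is 3 levels below Valeria Oliveira, and Wes Rossi is 2 levels below Valeria Oliveira (their lowest common manager). The shortest path runs up from Lysander Singh to Valeria Oliveira and back down to Wes Rossi: 3 + 2 = 5 links.

5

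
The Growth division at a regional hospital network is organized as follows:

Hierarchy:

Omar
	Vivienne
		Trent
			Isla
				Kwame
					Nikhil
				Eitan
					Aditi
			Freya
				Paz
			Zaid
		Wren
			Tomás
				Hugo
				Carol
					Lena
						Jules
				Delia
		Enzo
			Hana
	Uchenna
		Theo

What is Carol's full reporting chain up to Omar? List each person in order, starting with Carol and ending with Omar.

Carol -> Tomás -> Wren -> Vivienne -> Omar

Carol reports to Tomás. Tomás reports to Wren. Wren reports to Vivienne. Vivienne reports to Omar. Omar is at the top.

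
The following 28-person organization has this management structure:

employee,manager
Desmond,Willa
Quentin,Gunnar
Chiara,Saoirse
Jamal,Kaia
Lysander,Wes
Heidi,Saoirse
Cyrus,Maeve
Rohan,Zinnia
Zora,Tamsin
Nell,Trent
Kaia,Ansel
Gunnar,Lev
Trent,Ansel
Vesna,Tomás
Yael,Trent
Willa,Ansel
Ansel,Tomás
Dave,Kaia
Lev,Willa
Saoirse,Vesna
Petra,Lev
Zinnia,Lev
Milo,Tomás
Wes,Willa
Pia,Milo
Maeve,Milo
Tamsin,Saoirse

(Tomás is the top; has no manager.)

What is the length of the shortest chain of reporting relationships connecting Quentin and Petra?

3

Quentin is 2 levels below Lev, and Petra is 1 level below Lev (their lowest common manager). The shortest path runs up from Quentin to Lev and back down to Petra: 2 + 1 = 3 links.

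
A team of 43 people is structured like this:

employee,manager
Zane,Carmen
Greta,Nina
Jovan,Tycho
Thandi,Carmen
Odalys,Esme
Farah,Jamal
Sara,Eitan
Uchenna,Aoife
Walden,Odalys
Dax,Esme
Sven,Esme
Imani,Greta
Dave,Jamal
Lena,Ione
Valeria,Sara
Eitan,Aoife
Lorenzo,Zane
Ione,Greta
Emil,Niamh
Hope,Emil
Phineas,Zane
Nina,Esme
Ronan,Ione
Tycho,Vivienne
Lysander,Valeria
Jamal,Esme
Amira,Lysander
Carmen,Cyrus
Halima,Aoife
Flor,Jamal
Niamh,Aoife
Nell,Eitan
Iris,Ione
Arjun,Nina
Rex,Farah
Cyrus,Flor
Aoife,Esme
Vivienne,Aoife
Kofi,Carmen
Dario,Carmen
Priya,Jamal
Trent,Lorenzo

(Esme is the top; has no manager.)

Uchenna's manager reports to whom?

Esme

Uchenna reports to Aoife, and Aoife reports to Esme. So Uchenna's skip-level manager is Esme.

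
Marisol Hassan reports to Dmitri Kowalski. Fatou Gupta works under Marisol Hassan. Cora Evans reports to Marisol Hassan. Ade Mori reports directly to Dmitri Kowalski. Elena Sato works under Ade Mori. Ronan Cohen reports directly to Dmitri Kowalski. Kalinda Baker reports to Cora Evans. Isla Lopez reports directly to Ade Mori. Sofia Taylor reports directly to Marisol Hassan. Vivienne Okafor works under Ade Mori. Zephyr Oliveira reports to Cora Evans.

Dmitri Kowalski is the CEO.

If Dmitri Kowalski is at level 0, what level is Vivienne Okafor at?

Chain from Vivienne Okafor up to Dmitri Kowalski: Vivienne Okafor → Ade Mori → Dmitri Kowalski. That is 2 steps up, so Vivienne Okafor is 2 levels below Dmitri Kowalski.

2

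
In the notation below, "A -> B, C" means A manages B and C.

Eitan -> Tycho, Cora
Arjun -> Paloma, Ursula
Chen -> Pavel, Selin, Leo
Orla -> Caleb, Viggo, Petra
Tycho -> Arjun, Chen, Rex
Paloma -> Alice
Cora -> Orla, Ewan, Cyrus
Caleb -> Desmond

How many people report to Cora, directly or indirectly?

7

Cora directly manages Orla, Ewan, Cyrus. Under Orla: Petra, Viggo, Caleb, Desmond (4). Ewan has no reports. Cyrus has no reports. So Cora's organization is 3 direct reports plus everyone under them: 5 + 1 + 1 = 7.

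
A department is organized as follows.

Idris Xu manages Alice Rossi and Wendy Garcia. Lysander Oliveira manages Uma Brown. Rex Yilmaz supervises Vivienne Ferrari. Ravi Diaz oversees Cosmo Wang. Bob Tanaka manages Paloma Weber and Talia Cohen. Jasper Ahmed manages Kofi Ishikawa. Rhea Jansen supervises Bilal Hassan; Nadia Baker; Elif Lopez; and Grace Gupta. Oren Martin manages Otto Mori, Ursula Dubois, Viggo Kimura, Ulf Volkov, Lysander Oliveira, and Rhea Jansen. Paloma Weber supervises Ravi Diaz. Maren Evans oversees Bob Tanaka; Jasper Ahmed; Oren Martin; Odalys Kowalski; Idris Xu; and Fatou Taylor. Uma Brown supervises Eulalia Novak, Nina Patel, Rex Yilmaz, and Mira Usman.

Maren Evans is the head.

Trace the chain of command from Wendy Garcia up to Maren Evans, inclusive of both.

Wendy Garcia reports to Idris Xu. Idris Xu reports to Maren Evans. Maren Evans is at the top.

Wendy Garcia -> Idris Xu -> Maren Evans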